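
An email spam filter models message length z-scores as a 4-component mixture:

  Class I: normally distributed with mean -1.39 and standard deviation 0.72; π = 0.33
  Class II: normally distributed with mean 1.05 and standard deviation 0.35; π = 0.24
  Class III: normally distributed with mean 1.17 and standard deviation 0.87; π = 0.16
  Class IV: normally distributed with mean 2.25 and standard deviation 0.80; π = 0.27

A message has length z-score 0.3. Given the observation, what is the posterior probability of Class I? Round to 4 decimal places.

0.1284

The responsibility of component k is π_k f_k(x) divided by Σ_j π_j f_j(x).
Component likelihoods at x = 0.3:
  p_I = 0.0352546
  p_II = 0.114746
  p_III = 0.278127
  p_IV = 0.0255658
Unnormalised posteriors:
  π_I·p_I = 0.33 × 0.0352546 = 0.011634
  π_II·p_II = 0.24 × 0.114746 = 0.027539
  π_III·p_III = 0.16 × 0.278127 = 0.0445004
  π_IV·p_IV = 0.27 × 0.0255658 = 0.00690278
Marginal: 0.011634 + 0.027539 + 0.0445004 + 0.00690278 = 0.0905762
P(Class I | x) ≈ 0.1284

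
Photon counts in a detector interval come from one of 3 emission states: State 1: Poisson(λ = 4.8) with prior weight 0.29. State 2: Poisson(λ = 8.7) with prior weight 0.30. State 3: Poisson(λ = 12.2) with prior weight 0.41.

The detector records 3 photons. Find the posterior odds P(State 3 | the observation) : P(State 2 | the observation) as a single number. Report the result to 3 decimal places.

0.114

The posterior odds equal the prior odds times the likelihood ratio: (P(Z=i)/P(Z=j))·(f_i(x)/f_j(x)).
Component likelihoods at x = 3 photons:
  f_1 = e^(−4.8)·4.8^3/3! = 0.151691
  f_2 = e^(−8.7)·8.7^3/3! = 0.0182829
  f_3 = e^(−12.2)·12.2^3/3! = 0.00152242
0.000624194 / 0.00548486 ≈ 0.114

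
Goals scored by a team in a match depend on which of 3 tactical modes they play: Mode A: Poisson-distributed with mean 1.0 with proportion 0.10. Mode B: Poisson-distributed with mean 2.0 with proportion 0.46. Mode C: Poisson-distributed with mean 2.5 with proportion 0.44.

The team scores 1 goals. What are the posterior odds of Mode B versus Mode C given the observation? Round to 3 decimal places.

1.379

The posterior odds equal the prior odds times the likelihood ratio: (π_i/π_j)·(f_i(x)/f_j(x)).
Component likelihoods at x = 1 goals:
  L_A = e^(−1.0)·1.0^1/1! = 0.367879
  L_B = e^(−2.0)·2.0^1/1! = 0.270671
  L_C = e^(−2.5)·2.5^1/1! = 0.205212
0.124508 / 0.0902935 ≈ 1.379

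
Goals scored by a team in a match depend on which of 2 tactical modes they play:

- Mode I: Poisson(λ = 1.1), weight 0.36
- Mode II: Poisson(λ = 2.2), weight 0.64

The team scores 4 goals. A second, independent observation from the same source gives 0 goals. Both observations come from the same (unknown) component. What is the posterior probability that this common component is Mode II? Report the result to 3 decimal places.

Apply Bayes' rule: the posterior for each component is proportional to its prior times its likelihood at x.
Since both observations come from the same component, the likelihood for component k is f_k(x₁)·f_k(x₂).
  f_I = [e^(−1.1)·1.1^4/4! = 0.0203065] × [0.332871] = 0.00675945
  f_II = [e^(−2.2)·2.2^4/4! = 0.108151] × [0.110803] = 0.0119835
Unnormalised posteriors:
  P(Z=I)·f_I = 0.36 × 0.00675945 = 0.0024334
  P(Z=II)·f_II = 0.64 × 0.0119835 = 0.00766944
Denominator: 0.0024334 + 0.00766944 = 0.0101028
P(Mode II | data) = 0.00766944 / 0.0101028 ≈ 0.759

0.759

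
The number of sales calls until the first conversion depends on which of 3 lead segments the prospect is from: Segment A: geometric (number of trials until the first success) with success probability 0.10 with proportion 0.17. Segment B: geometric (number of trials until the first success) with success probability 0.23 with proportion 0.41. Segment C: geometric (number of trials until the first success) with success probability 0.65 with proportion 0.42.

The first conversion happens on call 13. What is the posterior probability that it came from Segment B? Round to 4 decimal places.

0.4603

The responsibility of component k is π_k f_k(x) divided by Σ_j π_j f_j(x).
Evaluate each component's likelihood at the observed value:
  L_A = 0.10·(1−0.10)^12 = 0.10·0.28243 = 0.028243
  L_B = 0.23·(1−0.23)^12 = 0.23·0.0434399 = 0.00999117
  L_C = 0.65·(1−0.65)^12 = 0.65·3.37922e-06 = 2.19649e-06
Multiply by the mixture weights:
  π_A·L_A = 0.17 × 0.028243 = 0.0048013
  π_B·L_B = 0.41 × 0.00999117 = 0.00409638
  π_C·L_C = 0.42 × 2.19649e-06 = 9.22527e-07
Denominator: 0.0048013 + 0.00409638 + 9.22527e-07 = 0.00889861
P(Segment B | data) ≈ 0.4603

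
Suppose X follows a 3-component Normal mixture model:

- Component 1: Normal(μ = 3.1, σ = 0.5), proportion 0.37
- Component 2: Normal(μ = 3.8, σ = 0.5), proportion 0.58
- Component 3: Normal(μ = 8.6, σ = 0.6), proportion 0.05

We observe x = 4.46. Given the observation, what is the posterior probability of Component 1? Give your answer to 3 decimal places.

Apply Bayes' rule: the posterior for each component is proportional to its prior times its likelihood at x.
Normal densities:
  f_1 = (1/(0.5·√(2π)))·exp(−(4.46−3.1)²/(2·0.5²)) = 0.797885·exp(-3.69920) = 0.0197423
  f_2 = (1/(0.5·√(2π)))·exp(−(4.46−3.8)²/(2·0.5²)) = 0.797885·exp(-0.87120) = 0.333874
  f_3 = (1/(0.6·√(2π)))·exp(−(4.46−8.6)²/(2·0.6²)) = 0.664904·exp(-23.80500) = 3.05055e-11
Prior × likelihood for each component:
  π_1·f_1 = 0.37 × 0.0197423 = 0.00730465
  π_2·f_2 = 0.58 × 0.333874 = 0.193647
  π_3·f_3 = 0.05 × 3.05055e-11 = 1.52528e-12
Marginal: 0.00730465 + 0.193647 + 1.52528e-12 = 0.200952
P(Component 1 | 4.46) = 0.00730465 / 0.200952 ≈ 0.036

0.036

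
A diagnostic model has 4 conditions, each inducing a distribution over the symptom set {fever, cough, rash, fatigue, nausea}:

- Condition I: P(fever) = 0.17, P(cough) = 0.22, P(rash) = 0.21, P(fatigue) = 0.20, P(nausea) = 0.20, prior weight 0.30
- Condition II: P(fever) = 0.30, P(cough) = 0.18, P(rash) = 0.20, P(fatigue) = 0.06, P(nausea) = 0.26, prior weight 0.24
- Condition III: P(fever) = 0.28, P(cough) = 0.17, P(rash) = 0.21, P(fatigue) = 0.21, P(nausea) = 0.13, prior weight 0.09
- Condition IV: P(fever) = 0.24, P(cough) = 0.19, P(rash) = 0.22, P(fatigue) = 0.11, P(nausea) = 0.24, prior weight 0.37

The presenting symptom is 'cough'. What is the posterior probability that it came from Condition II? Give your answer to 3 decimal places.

0.222

By Bayes' theorem, P(k | x) = π_k f_k(x) / Σ_j π_j f_j(x).
Categorical probabilities:
  f_I = P(cough | comp) = 0.22
  f_II = P(cough | comp) = 0.18
  f_III = P(cough | comp) = 0.17
  f_IV = P(cough | comp) = 0.19
Weight by the priors:
  π_I·f_I = 0.30 × 0.22 = 0.066
  π_II·f_II = 0.24 × 0.18 = 0.0432
  π_III·f_III = 0.09 × 0.17 = 0.0153
  π_IV·f_IV = 0.37 × 0.19 = 0.0703
Evidence: 0.066 + 0.0432 + 0.0153 + 0.0703 = 0.1948
So the posterior for Condition II is 0.0432 / 0.1948 ≈ 0.222.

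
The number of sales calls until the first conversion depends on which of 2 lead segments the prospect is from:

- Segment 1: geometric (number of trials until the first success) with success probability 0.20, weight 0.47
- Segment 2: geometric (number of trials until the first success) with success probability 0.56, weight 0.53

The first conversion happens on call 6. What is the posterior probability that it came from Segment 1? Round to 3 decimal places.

Posterior ∝ prior × likelihood, so P(k | x) ∝ w_k f_k(x); normalise over all components.
Component likelihoods at x = 6:
  L_1 = 0.20·(1−0.20)^5 = 0.20·0.32768 = 0.065536
  L_2 = 0.56·(1−0.56)^5 = 0.56·0.0164916 = 0.00923531
Prior × likelihood for each component:
  w_1·L_1 = 0.47 × 0.065536 = 0.0308019
  w_2·L_2 = 0.53 × 0.00923531 = 0.00489471
Sum: 0.0308019 + 0.00489471 = 0.0356966
P(Segment 1 | x) = 0.0308019 / 0.0356966 ≈ 0.863

0.863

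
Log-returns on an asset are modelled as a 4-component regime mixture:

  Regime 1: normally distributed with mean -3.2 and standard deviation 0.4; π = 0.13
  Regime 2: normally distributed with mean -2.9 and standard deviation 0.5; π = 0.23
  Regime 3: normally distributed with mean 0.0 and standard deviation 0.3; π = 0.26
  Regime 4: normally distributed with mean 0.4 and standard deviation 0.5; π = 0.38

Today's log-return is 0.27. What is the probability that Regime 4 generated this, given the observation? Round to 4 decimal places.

The responsibility of component k is π_k f_k(x) divided by Σ_j π_j f_j(x).
Evaluate each component's likelihood at the observed value:
  f_1 = 4.54254e-17
  f_2 = 1.49134e-09
  f_3 = 0.886951
  f_4 = 0.771367
Weight by the priors:
  π_1·f_1 = 0.13 × 4.54254e-17 = 5.9053e-18
  π_2·f_2 = 0.23 × 1.49134e-09 = 3.43008e-10
  π_3·f_3 = 0.26 × 0.886951 = 0.230607
  π_4·f_4 = 0.38 × 0.771367 = 0.293119
Normaliser: 5.9053e-18 + 3.43008e-10 + 0.230607 + 0.293119 = 0.523727
P(Regime 4 | 0.27) = 0.293119 / 0.523727 ≈ 0.5597

0.5597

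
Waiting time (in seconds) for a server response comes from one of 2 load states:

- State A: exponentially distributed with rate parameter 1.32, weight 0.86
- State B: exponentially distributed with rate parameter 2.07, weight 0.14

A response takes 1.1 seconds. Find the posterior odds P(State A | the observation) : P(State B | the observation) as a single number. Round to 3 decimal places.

Only the two components matter; the odds are (π_i f_i(x)) / (π_j f_j(x)).
Exponential densities:
  p_A = 1.32·e^(−1.32·1.1) = 1.32·e^(−1.4520) = 0.309014
  p_B = 2.07·e^(−2.07·1.1) = 2.07·e^(−2.2770) = 0.212364
Posterior odds = (π_A·p_A) / (π_B·p_B) = (0.86·0.309014) / (0.14·0.212364) = 0.265752 / 0.029731 ≈ 8.939

8.939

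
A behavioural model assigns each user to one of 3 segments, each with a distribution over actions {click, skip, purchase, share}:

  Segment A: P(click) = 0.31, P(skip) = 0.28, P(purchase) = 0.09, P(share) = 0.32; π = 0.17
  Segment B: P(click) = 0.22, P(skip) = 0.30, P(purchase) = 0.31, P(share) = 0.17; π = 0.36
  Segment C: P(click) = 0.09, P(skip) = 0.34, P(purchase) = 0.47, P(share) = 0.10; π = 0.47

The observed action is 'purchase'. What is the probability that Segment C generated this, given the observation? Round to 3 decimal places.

0.635

Posterior ∝ prior × likelihood, so P(k | x) ∝ π_k f_k(x); normalise over all components.
Categorical probabilities:
  f_A = P(purchase | comp) = 0.09
  f_B = P(purchase | comp) = 0.31
  f_C = P(purchase | comp) = 0.47
Weight by the priors:
  π_A·f_A = 0.17 × 0.09 = 0.0153
  π_B·f_B = 0.36 × 0.31 = 0.1116
  π_C·f_C = 0.47 × 0.47 = 0.2209
Sum: 0.0153 + 0.1116 + 0.2209 = 0.3478
So the posterior for Segment C is 0.2209 / 0.3478 ≈ 0.635.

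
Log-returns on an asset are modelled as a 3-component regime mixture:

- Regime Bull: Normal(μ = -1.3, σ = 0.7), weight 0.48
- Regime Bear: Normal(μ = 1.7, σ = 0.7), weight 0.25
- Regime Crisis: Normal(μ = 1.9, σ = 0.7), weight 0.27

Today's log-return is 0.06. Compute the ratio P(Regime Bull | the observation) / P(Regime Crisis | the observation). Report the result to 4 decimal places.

8.5225

Only the two components matter; the odds are (P(Z=i) f_i(x)) / (P(Z=j) f_j(x)).
Normal densities:
  p_Bull = (1/(0.7·√(2π)))·exp(−(0.06−-1.3)²/(2·0.7²)) = 0.569918·exp(-1.88735) = 0.0863272
  p_Bear = (1/(0.7·√(2π)))·exp(−(0.06−1.7)²/(2·0.7²)) = 0.569918·exp(-2.74449) = 0.0366349
  p_Crisis = (1/(0.7·√(2π)))·exp(−(0.06−1.9)²/(2·0.7²)) = 0.569918·exp(-3.45469) = 0.0180077
Posterior odds = (P(Z=Bull)·p_Bull) / (P(Z=Crisis)·p_Crisis) = (0.48·0.0863272) / (0.27·0.0180077) = 0.0414371 / 0.00486207 ≈ 8.5225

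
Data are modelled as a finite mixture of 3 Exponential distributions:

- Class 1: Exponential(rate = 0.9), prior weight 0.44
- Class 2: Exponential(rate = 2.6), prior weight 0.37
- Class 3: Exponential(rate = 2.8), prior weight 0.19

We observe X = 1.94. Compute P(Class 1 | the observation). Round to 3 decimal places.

0.890

By Bayes' theorem, P(k | x) = π_k f_k(x) / Σ_j π_j f_j(x).
Exponential densities:
  f_1 = 0.157023
  f_2 = 0.0167646
  f_3 = 0.0122481
Weight by the priors:
  π_1·f_1 = 0.44 × 0.157023 = 0.0690903
  π_2·f_2 = 0.37 × 0.0167646 = 0.00620288
  π_3·f_3 = 0.19 × 0.0122481 = 0.00232715
Denominator: 0.0690903 + 0.00620288 + 0.00232715 = 0.0776203
So the posterior for Class 1 is 0.0690903 / 0.0776203 ≈ 0.890.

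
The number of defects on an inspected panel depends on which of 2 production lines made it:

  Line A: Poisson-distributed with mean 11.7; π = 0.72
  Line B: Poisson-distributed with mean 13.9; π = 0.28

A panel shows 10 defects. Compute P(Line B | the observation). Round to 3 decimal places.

0.194

Apply Bayes' rule: the posterior for each component is proportional to its prior times its likelihood at x.
Evaluate each component's likelihood at the observed value:
  L_A = 0.109863
  L_B = 0.0681854
Unnormalised posteriors:
  w_A·L_A = 0.72 × 0.109863 = 0.0791011
  w_B·L_B = 0.28 × 0.0681854 = 0.0190919
Marginal: 0.0791011 + 0.0190919 = 0.098193
P(Line B | 10 defects) = 0.0190919 / 0.098193 ≈ 0.194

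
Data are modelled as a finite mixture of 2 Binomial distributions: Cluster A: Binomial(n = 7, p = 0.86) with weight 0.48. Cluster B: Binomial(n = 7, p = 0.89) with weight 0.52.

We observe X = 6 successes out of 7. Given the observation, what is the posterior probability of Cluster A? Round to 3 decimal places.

P(component k | x) = w_k·f_k(x) / marginal(x), where marginal(x) = Σ_j w_j·f_j(x).
Component likelihoods at x = 6 successes out of 7:
  f_A = 0.396476
  f_B = 0.382676
Weight by the priors:
  w_A·f_A = 0.48 × 0.396476 = 0.190308
  w_B·f_B = 0.52 × 0.382676 = 0.198991
Evidence: 0.190308 + 0.198991 = 0.3893
P(Cluster A | 6 successes out of 7) ≈ 0.489

0.489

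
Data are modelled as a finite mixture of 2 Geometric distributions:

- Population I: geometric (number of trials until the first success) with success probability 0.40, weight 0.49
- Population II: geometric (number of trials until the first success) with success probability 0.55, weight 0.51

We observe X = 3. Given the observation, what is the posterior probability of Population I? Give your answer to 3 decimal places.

0.554

By Bayes' theorem, P(k | x) = w_k f_k(x) / Σ_j w_j f_j(x).
Component likelihoods at x = 3:
  p_I = 0.40·(1−0.40)^2 = 0.40·0.36 = 0.144
  p_II = 0.55·(1−0.55)^2 = 0.55·0.2025 = 0.111375
Multiply by the mixture weights:
  w_I·p_I = 0.49 × 0.144 = 0.07056
  w_II·p_II = 0.51 × 0.111375 = 0.0568012
Normaliser: 0.07056 + 0.0568012 = 0.127361
P(Population I | the observation) ≈ 0.554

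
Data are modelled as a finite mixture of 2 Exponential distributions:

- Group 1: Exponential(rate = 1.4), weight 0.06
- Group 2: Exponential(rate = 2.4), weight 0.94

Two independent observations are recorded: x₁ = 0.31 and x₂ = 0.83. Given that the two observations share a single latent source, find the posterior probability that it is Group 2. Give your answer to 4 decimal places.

0.9364

The responsibility of component k is w_k f_k(x) divided by Σ_j w_j f_j(x).
Since both observations come from the same component, the likelihood for component k is f_k(x₁)·f_k(x₂).
  f_1 = [1.4·e^(−1.4·0.31) = 1.4·e^(−0.4340) = 0.907077] × [0.438004] = 0.397303
  f_2 = [2.4·e^(−2.4·0.31) = 2.4·e^(−0.7440) = 1.1405] × [0.327414] = 0.373416
Prior × likelihood for each component:
  w_1·f_1 = 0.06 × 0.397303 = 0.0238382
  w_2·f_2 = 0.94 × 0.373416 = 0.351011
Normaliser: 0.0238382 + 0.351011 = 0.374849
P(Group 2 | x₁, x₂) ≈ 0.9364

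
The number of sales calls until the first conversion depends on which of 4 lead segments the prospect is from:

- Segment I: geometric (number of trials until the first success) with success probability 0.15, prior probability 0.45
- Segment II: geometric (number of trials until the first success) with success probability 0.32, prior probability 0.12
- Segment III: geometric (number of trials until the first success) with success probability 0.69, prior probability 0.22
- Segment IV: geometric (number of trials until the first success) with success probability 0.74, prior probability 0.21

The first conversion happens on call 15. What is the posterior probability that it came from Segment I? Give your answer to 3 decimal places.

0.976

Apply Bayes' rule: the posterior for each component is proportional to its prior times its likelihood at x.
Geometric probabilities:
  p_I = 0.15·(1−0.15)^14 = 0.15·0.10277 = 0.0154155
  p_II = 0.32·(1−0.32)^14 = 0.32·0.00451986 = 0.00144635
  p_III = 0.69·(1−0.69)^14 = 0.69·7.56944e-08 = 5.22291e-08
  p_IV = 0.74·(1−0.74)^14 = 0.74·6.451e-09 = 4.77374e-09
Multiply by the mixture weights:
  π_I·p_I = 0.45 × 0.0154155 = 0.00693695
  π_II·p_II = 0.12 × 0.00144635 = 0.000173563
  π_III·p_III = 0.22 × 5.22291e-08 = 1.14904e-08
  π_IV·p_IV = 0.21 × 4.77374e-09 = 1.00249e-09
Sum: 0.00693695 + 0.000173563 + 1.14904e-08 + 1.00249e-09 = 0.00711053
P(Segment I | the observation) = 0.00693695 / 0.00711053 ≈ 0.976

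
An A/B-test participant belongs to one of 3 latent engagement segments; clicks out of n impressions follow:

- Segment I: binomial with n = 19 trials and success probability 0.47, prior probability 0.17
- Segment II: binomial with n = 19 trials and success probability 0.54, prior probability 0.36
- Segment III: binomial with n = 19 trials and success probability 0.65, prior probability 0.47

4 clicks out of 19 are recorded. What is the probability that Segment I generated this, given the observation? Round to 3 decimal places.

0.685

By Bayes' theorem, P(k | x) = w_k f_k(x) / Σ_j w_j f_j(x).
Binomial probabilities:
  f_I = 0.0138329
  f_II = 0.00287956
  f_III = 0.000100244
Multiply by the mixture weights:
  w_I·f_I = 0.17 × 0.0138329 = 0.00235159
  w_II·f_II = 0.36 × 0.00287956 = 0.00103664
  w_III·f_III = 0.47 × 0.000100244 = 4.71146e-05
Marginal: 0.00235159 + 0.00103664 + 4.71146e-05 = 0.00343535
P(Segment I | data) ≈ 0.685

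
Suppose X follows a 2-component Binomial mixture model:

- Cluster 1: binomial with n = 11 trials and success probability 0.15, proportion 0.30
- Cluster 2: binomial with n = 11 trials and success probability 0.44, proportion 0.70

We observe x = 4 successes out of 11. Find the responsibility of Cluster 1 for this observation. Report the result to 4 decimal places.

0.0970

P(component k | x) = P(Z=k)·f_k(x) / marginal(x), where marginal(x) = Σ_j P(Z=j)·f_j(x).
Component likelihoods at x = 4 successes out of 11:
  p_1 = C(11,4)·0.15^4·0.85^7 = 330·0.00050625·0.320577 = 0.0535564
  p_2 = C(11,4)·0.44^4·0.56^7 = 330·0.037481·0.0172709 = 0.213619
Prior × likelihood for each component:
  P(Z=1)·p_1 = 0.30 × 0.0535564 = 0.0160669
  P(Z=2)·p_2 = 0.70 × 0.213619 = 0.149534
Evidence: 0.0160669 + 0.149534 = 0.165601
So the posterior for Cluster 1 is 0.0160669 / 0.165601 ≈ 0.0970.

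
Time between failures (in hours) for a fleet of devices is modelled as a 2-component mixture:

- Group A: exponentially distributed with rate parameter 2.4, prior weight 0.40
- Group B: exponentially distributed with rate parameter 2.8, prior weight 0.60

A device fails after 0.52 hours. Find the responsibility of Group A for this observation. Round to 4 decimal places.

Posterior ∝ prior × likelihood, so P(k | x) ∝ w_k f_k(x); normalise over all components.
Exponential densities:
  p_A = 0.688988
  p_B = 0.652868
Multiply by the mixture weights:
  w_A·p_A = 0.40 × 0.688988 = 0.275595
  w_B·p_B = 0.60 × 0.652868 = 0.391721
Denominator: 0.275595 + 0.391721 = 0.667316
So the posterior for Group A is 0.275595 / 0.667316 ≈ 0.4130.

0.4130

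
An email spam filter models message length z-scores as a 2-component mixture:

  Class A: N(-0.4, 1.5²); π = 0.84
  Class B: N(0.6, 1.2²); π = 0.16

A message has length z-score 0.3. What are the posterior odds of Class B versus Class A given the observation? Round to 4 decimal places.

Since P(k|x) ∝ π_k f_k(x), the posterior odds are π_i f_i(x) / (π_j f_j(x)).
Normal densities:
  p_A = (1/(1.5·√(2π)))·exp(−(0.3−-0.4)²/(2·1.5²)) = 0.265962·exp(-0.10889) = 0.238522
  p_B = (1/(1.2·√(2π)))·exp(−(0.3−0.6)²/(2·1.2²)) = 0.332452·exp(-0.03125) = 0.322223
Posterior odds = (π_B·p_B) / (π_A·p_A) = (0.16·0.322223) / (0.84·0.238522) = 0.0515557 / 0.200359 ≈ 0.2573

0.2573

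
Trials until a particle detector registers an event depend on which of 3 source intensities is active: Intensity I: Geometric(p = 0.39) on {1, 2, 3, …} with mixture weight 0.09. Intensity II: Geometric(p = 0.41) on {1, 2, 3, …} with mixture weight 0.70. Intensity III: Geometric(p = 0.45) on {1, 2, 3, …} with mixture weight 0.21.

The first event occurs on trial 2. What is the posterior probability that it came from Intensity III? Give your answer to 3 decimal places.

By Bayes' theorem, P(k | x) = P(Z=k) f_k(x) / Σ_j P(Z=j) f_j(x).
Component likelihoods at x = 2:
  f_I = 0.39·(1−0.39)^1 = 0.39·0.61 = 0.2379
  f_II = 0.41·(1−0.41)^1 = 0.41·0.59 = 0.2419
  f_III = 0.45·(1−0.45)^1 = 0.45·0.55 = 0.2475
Weight by the priors:
  P(Z=I)·f_I = 0.09 × 0.2379 = 0.021411
  P(Z=II)·f_II = 0.70 × 0.2419 = 0.16933
  P(Z=III)·f_III = 0.21 × 0.2475 = 0.051975
Denominator: 0.021411 + 0.16933 + 0.051975 = 0.242716
Responsibility of Intensity III: 0.051975 / 0.242716 ≈ 0.214

0.214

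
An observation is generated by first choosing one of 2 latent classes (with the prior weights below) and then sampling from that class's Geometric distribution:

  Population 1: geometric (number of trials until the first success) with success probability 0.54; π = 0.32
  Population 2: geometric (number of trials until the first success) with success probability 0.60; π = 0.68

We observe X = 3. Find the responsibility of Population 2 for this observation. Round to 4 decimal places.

The responsibility of component k is π_k f_k(x) divided by Σ_j π_j f_j(x).
Evaluate each component's likelihood at the observed value:
  f_1 = 0.54·(1−0.54)^2 = 0.54·0.2116 = 0.114264
  f_2 = 0.60·(1−0.60)^2 = 0.60·0.16 = 0.096
Unnormalised posteriors:
  π_1·f_1 = 0.32 × 0.114264 = 0.0365645
  π_2·f_2 = 0.68 × 0.096 = 0.06528
Denominator: 0.0365645 + 0.06528 = 0.101844
Responsibility of Population 2: 0.06528 / 0.101844 ≈ 0.6410

0.6410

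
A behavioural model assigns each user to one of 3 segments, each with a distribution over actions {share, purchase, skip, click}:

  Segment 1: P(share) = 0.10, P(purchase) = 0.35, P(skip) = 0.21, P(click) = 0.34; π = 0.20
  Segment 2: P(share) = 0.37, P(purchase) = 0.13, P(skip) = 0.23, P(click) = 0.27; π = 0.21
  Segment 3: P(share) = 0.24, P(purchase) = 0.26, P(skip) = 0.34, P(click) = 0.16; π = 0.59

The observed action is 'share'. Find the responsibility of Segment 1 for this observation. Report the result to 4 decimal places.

0.0836

Posterior ∝ prior × likelihood, so P(k | x) ∝ P(Z=k) f_k(x); normalise over all components.
Component likelihoods at x = 'share':
  f_1 = 0.1
  f_2 = 0.37
  f_3 = 0.24
Multiply by the mixture weights:
  P(Z=1)·f_1 = 0.20 × 0.1 = 0.02
  P(Z=2)·f_2 = 0.21 × 0.37 = 0.0777
  P(Z=3)·f_3 = 0.59 × 0.24 = 0.1416
Denominator: 0.02 + 0.0777 + 0.1416 = 0.2393
P(Segment 1 | 'share') ≈ 0.0836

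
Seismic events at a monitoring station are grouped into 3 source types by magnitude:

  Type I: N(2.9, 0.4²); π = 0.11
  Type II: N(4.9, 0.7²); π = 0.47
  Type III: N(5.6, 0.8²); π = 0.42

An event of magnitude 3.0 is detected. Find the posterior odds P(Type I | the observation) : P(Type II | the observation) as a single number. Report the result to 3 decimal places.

The posterior odds equal the prior odds times the likelihood ratio: (P(Z=i)/P(Z=j))·(f_i(x)/f_j(x)).
Normal densities:
  f_I = 0.96667
  f_II = 0.0143223
  f_III = 0.00253631
0.106334 / 0.00673148 ≈ 15.796

15.796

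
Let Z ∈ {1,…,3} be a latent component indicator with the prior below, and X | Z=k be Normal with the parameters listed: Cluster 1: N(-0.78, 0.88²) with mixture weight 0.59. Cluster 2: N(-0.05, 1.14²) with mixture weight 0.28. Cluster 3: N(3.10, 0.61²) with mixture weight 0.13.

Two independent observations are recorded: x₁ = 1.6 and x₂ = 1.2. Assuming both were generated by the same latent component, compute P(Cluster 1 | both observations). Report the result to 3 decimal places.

Posterior ∝ prior × likelihood, so P(k | x) ∝ P(Z=k) f_k(x); normalise over all components.
Since both observations come from the same component, the likelihood for component k is f_k(x₁)·f_k(x₂).
  L_1 = [(1/(0.88·√(2π)))·exp(−(1.6−-0.78)²/(2·0.88²)) = 0.453344·exp(-3.65728) = 0.0116974] × [0.0360678] = 0.0004219
  L_2 = [(1/(1.14·√(2π)))·exp(−(1.6−-0.05)²/(2·1.14²)) = 0.349949·exp(-1.04744) = 0.122775] × [0.191836] = 0.0235526
  L_3 = [(1/(0.61·√(2π)))·exp(−(1.6−3.10)²/(2·0.61²)) = 0.654004·exp(-3.02338) = 0.0318085] × [0.00511546] = 0.000162715
Prior × likelihood for each component:
  P(Z=1)·L_1 = 0.59 × 0.0004219 = 0.000248921
  P(Z=2)·L_2 = 0.28 × 0.0235526 = 0.00659474
  P(Z=3)·L_3 = 0.13 × 0.000162715 = 2.11529e-05
Sum: 0.000248921 + 0.00659474 + 2.11529e-05 = 0.00686481
P(Cluster 1 | x₁, x₂) ≈ 0.036

0.036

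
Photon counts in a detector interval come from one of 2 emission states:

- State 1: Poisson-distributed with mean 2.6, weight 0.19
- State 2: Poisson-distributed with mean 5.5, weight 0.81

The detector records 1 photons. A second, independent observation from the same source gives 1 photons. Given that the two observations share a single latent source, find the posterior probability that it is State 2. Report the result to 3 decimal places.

The responsibility of component k is P(Z=k) f_k(x) divided by Σ_j P(Z=j) f_j(x).
Since both observations come from the same component, the likelihood for component k is f_k(x₁)·f_k(x₂).
  L_1 = [0.193111] × [0.193111] = 0.037292
  L_2 = [0.0224772] × [0.0224772] = 0.000505226
Unnormalised posteriors:
  P(Z=1)·L_1 = 0.19 × 0.037292 = 0.00708548
  P(Z=2)·L_2 = 0.81 × 0.000505226 = 0.000409233
Marginal: 0.00708548 + 0.000409233 = 0.00749471
P(State 2 | data) = 0.000409233 / 0.00749471 ≈ 0.055

0.055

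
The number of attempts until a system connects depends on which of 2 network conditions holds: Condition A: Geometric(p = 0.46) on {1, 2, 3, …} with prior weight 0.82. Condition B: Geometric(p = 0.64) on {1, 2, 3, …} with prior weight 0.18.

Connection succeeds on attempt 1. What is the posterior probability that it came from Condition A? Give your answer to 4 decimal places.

0.7660

The responsibility of component k is π_k f_k(x) divided by Σ_j π_j f_j(x).
Geometric probabilities:
  L_A = 0.46·(1−0.46)^0 = 0.46·1 = 0.46
  L_B = 0.64·(1−0.64)^0 = 0.64·1 = 0.64
Multiply by the mixture weights:
  π_A·L_A = 0.82 × 0.46 = 0.3772
  π_B·L_B = 0.18 × 0.64 = 0.1152
Evidence: 0.3772 + 0.1152 = 0.4924
So the posterior for Condition A is 0.3772 / 0.4924 ≈ 0.7660.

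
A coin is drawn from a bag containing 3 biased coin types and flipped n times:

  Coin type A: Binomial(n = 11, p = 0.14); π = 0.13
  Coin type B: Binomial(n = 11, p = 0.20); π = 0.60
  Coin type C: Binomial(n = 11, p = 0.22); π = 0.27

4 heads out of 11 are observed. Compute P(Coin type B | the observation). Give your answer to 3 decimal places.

Posterior ∝ prior × likelihood, so P(k | x) ∝ π_k f_k(x); normalise over all components.
Binomial probabilities:
  f_A = C(11,4)·0.14^4·0.86^7 = 330·0.00038416·0.347928 = 0.0441078
  f_B = C(11,4)·0.20^4·0.80^7 = 330·0.0016·0.209715 = 0.11073
  f_C = C(11,4)·0.22^4·0.78^7 = 330·0.00234256·0.175656 = 0.13579
Weight by the priors:
  π_A·f_A = 0.13 × 0.0441078 = 0.00573401
  π_B·f_B = 0.60 × 0.11073 = 0.0664378
  π_C·f_C = 0.27 × 0.13579 = 0.0366632
Denominator: 0.00573401 + 0.0664378 + 0.0366632 = 0.108835
P(Coin type B | the observation) ≈ 0.610

0.610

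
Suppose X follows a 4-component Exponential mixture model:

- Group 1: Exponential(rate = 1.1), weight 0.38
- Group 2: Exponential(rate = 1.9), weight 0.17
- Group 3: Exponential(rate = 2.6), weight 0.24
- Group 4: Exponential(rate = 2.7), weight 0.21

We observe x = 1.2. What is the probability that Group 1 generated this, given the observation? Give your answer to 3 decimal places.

Apply Bayes' rule: the posterior for each component is proportional to its prior times its likelihood at x.
Component likelihoods at x = 1.2:
  p_1 = 1.1·e^(−1.1·1.2) = 1.1·e^(−1.3200) = 0.293849
  p_2 = 1.9·e^(−1.9·1.2) = 1.9·e^(−2.2800) = 0.19434
  p_3 = 2.6·e^(−2.6·1.2) = 2.6·e^(−3.1200) = 0.114809
  p_4 = 2.7·e^(−2.7·1.2) = 2.7·e^(−3.2400) = 0.105743
Weight by the priors:
  π_1·p_1 = 0.38 × 0.293849 = 0.111663
  π_2·p_2 = 0.17 × 0.19434 = 0.0330378
  π_3·p_3 = 0.24 × 0.114809 = 0.0275541
  π_4·p_4 = 0.21 × 0.105743 = 0.0222059
Marginal: 0.111663 + 0.0330378 + 0.0275541 + 0.0222059 = 0.19446
P(Group 1 | data) = 0.111663 / 0.19446 ≈ 0.574

0.574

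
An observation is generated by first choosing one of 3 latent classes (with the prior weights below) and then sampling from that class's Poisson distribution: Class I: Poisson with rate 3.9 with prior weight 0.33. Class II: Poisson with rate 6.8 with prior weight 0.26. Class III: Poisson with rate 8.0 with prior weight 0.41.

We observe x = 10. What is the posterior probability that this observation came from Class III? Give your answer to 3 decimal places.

0.689

By Bayes' theorem, P(k | x) = P(Z=k) f_k(x) / Σ_j P(Z=j) f_j(x).
Component likelihoods at x = 10:
  f_I = 0.00454082
  f_II = 0.0648819
  f_III = 0.0992615
Prior × likelihood for each component:
  P(Z=I)·f_I = 0.33 × 0.00454082 = 0.00149847
  P(Z=II)·f_II = 0.26 × 0.0648819 = 0.0168693
  P(Z=III)·f_III = 0.41 × 0.0992615 = 0.0406972
Sum: 0.00149847 + 0.0168693 + 0.0406972 = 0.059065
Responsibility of Class III: 0.0406972 / 0.059065 ≈ 0.689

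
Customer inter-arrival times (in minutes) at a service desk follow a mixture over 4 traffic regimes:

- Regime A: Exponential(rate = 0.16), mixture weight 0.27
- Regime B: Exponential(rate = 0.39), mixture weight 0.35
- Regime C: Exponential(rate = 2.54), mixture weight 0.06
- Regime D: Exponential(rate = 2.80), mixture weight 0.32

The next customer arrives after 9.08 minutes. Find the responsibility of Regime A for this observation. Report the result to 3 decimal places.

0.719

Posterior ∝ prior × likelihood, so P(k | x) ∝ w_k f_k(x); normalise over all components.
Exponential densities:
  p_A = 0.0374263
  p_B = 0.0113016
  p_C = 2.44688e-10
  p_D = 2.54481e-11
Prior × likelihood for each component:
  w_A·p_A = 0.27 × 0.0374263 = 0.0101051
  w_B·p_B = 0.35 × 0.0113016 = 0.00395557
  w_C·p_C = 0.06 × 2.44688e-10 = 1.46813e-11
  w_D·p_D = 0.32 × 2.54481e-11 = 8.14339e-12
Denominator: 0.0101051 + 0.00395557 + 1.46813e-11 + 8.14339e-12 = 0.0140607
So the posterior for Regime A is 0.0101051 / 0.0140607 ≈ 0.719.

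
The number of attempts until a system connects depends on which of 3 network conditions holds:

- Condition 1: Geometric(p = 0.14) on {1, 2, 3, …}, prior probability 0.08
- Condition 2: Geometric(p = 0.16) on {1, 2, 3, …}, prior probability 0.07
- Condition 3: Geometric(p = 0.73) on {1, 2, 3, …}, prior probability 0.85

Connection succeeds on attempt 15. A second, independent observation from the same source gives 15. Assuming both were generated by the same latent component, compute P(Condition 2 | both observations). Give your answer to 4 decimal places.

0.3716

P(component k | x) = P(Z=k)·f_k(x) / marginal(x), where marginal(x) = Σ_j P(Z=j)·f_j(x).
Since both observations come from the same component, the likelihood for component k is f_k(x₁)·f_k(x₂).
  L_1 = [0.14·(1−0.14)^14 = 0.14·0.121054 = 0.0169475] × [0.0169475] = 0.000287219
  L_2 = [0.16·(1−0.16)^14 = 0.16·0.0870783 = 0.0139325] × [0.0139325] = 0.000194115
  L_3 = [0.73·(1−0.73)^14 = 0.73·1.09419e-08 = 7.98759e-09] × [7.98759e-09] = 6.38015e-17
Weight by the priors:
  P(Z=1)·L_1 = 0.08 × 0.000287219 = 2.29775e-05
  P(Z=2)·L_2 = 0.07 × 0.000194115 = 1.35881e-05
  P(Z=3)·L_3 = 0.85 × 6.38015e-17 = 5.42313e-17
Normaliser: 2.29775e-05 + 1.35881e-05 + 5.42313e-17 = 3.65656e-05
P(Condition 2 | x₁, x₂) ≈ 0.3716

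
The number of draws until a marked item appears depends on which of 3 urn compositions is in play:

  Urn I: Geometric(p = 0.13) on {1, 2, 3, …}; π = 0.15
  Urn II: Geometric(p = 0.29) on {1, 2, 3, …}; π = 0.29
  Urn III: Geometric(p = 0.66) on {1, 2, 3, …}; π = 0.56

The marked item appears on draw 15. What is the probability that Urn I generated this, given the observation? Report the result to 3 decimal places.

Apply Bayes' rule: the posterior for each component is proportional to its prior times its likelihood at x.
Geometric probabilities:
  L_I = 0.0185018
  L_II = 0.00239892
  L_III = 1.82074e-07
Weight by the priors:
  π_I·L_I = 0.15 × 0.0185018 = 0.00277526
  π_II·L_II = 0.29 × 0.00239892 = 0.000695685
  π_III·L_III = 0.56 × 1.82074e-07 = 1.01962e-07
Evidence: 0.00277526 + 0.000695685 + 1.01962e-07 = 0.00347105
P(Urn I | 15) = 0.00277526 / 0.00347105 ≈ 0.800

0.800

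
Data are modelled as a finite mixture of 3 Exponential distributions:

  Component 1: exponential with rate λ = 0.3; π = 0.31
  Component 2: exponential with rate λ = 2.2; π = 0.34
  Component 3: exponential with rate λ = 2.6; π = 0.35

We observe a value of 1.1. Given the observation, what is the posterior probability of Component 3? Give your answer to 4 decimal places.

0.2810

Posterior ∝ prior × likelihood, so P(k | x) ∝ w_k f_k(x); normalise over all components.
Component likelihoods at x = 1.1:
  L_1 = 0.215677
  L_2 = 0.195628
  L_3 = 0.148899
Weight by the priors:
  w_1·L_1 = 0.31 × 0.215677 = 0.0668599
  w_2·L_2 = 0.34 × 0.195628 = 0.0665134
  w_3·L_3 = 0.35 × 0.148899 = 0.0521146
Denominator: 0.0668599 + 0.0665134 + 0.0521146 = 0.185488
P(Component 3 | 1.1) ≈ 0.2810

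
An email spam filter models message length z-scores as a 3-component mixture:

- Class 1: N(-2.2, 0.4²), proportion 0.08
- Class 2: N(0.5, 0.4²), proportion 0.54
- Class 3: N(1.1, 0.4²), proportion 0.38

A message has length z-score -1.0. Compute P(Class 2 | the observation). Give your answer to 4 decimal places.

Posterior ∝ prior × likelihood, so P(k | x) ∝ P(Z=k) f_k(x); normalise over all components.
Component likelihoods at x = -1.0:
  L_1 = (1/(0.4·√(2π)))·exp(−(-1.0−-2.2)²/(2·0.4²)) = 0.997356·exp(-4.50000) = 0.0110796
  L_2 = (1/(0.4·√(2π)))·exp(−(-1.0−0.5)²/(2·0.4²)) = 0.997356·exp(-7.03125) = 0.000881489
  L_3 = (1/(0.4·√(2π)))·exp(−(-1.0−1.1)²/(2·0.4²)) = 0.997356·exp(-13.78125) = 1.03212e-06
Multiply by the mixture weights:
  P(Z=1)·L_1 = 0.08 × 0.0110796 = 0.00088637
  P(Z=2)·L_2 = 0.54 × 0.000881489 = 0.000476004
  P(Z=3)·L_3 = 0.38 × 1.03212e-06 = 3.92205e-07
Marginal: 0.00088637 + 0.000476004 + 3.92205e-07 = 0.00136277
Responsibility of Class 2: 0.000476004 / 0.00136277 ≈ 0.3493

0.3493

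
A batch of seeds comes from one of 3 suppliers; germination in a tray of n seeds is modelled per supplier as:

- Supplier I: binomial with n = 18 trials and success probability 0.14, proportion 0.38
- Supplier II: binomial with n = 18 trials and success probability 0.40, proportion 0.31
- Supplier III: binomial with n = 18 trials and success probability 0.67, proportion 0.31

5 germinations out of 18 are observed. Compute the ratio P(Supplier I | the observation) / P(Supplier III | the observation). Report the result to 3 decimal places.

124.878

Since P(k|x) ∝ P(Z=k) f_k(x), the posterior odds are P(Z=i) f_i(x) / (P(Z=j) f_j(x)).
Evaluate each component's likelihood at the observed value:
  p_I = 0.0648634
  p_II = 0.11459
  p_III = 0.0006367
0.0246481 / 0.000197377 ≈ 124.878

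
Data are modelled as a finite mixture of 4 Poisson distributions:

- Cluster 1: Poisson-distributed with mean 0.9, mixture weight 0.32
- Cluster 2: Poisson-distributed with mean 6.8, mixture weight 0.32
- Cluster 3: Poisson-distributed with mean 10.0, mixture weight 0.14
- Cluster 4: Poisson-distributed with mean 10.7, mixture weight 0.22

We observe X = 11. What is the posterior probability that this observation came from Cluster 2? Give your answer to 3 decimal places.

Posterior ∝ prior × likelihood, so P(k | x) ∝ P(Z=k) f_k(x); normalise over all components.
Poisson probabilities:
  L_1 = 3.19629e-09
  L_2 = 0.0401088
  L_3 = 0.113736
  L_4 = 0.118882
Multiply by the mixture weights:
  P(Z=1)·L_1 = 0.32 × 3.19629e-09 = 1.02281e-09
  P(Z=2)·L_2 = 0.32 × 0.0401088 = 0.0128348
  P(Z=3)·L_3 = 0.14 × 0.113736 = 0.0159231
  P(Z=4)·L_4 = 0.22 × 0.118882 = 0.026154
Marginal: 1.02281e-09 + 0.0128348 + 0.0159231 + 0.026154 = 0.0549119
So the posterior for Cluster 2 is 0.0128348 / 0.0549119 ≈ 0.234.

0.234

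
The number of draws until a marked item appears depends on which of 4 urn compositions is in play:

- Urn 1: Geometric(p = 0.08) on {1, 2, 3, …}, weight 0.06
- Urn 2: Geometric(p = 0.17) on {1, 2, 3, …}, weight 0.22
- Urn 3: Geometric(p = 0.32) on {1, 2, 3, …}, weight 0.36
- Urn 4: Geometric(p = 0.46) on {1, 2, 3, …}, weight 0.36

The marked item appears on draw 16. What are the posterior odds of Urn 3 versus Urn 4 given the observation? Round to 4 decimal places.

Only the two components matter; the odds are (w_i f_i(x)) / (w_j f_j(x)).
Evaluate each component's likelihood at the observed value:
  p_1 = 0.0229038
  p_2 = 0.0103901
  p_3 = 0.000983521
  p_4 = 4.45312e-05
Posterior odds = (w_3·p_3) / (w_4·p_4) = (0.36·0.000983521) / (0.36·4.45312e-05) = 0.000354068 / 1.60312e-05 ≈ 22.0861

22.0861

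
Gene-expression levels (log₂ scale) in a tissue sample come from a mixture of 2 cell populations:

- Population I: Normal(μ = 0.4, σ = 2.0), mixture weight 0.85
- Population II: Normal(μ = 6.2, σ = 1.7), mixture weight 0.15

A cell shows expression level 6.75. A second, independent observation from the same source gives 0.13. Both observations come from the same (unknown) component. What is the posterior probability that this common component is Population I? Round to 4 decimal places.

P(component k | x) = w_k·f_k(x) / marginal(x), where marginal(x) = Σ_j w_j·f_j(x).
Since both observations come from the same component, the likelihood for component k is f_k(x₁)·f_k(x₂).
  f_I = [0.00129092] × [0.197662] = 0.000255166
  f_II = [0.222706] × [0.000399972] = 8.90761e-05
Prior × likelihood for each component:
  w_I·f_I = 0.85 × 0.000255166 = 0.000216891
  w_II·f_II = 0.15 × 8.90761e-05 = 1.33614e-05
Denominator: 0.000216891 + 1.33614e-05 = 0.000230252
Responsibility of Population I: 0.000216891 / 0.000230252 ≈ 0.9420

0.9420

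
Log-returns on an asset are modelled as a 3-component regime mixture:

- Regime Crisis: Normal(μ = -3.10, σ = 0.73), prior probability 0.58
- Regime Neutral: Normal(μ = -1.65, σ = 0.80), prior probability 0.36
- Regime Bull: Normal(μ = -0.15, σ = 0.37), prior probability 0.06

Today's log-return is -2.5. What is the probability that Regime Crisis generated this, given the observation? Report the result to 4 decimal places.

Posterior ∝ prior × likelihood, so P(k | x) ∝ P(Z=k) f_k(x); normalise over all components.
Normal densities:
  p_Crisis = (1/(0.73·√(2π)))·exp(−(-2.5−-3.10)²/(2·0.73²)) = 0.546496·exp(-0.33777) = 0.389846
  p_Neutral = (1/(0.80·√(2π)))·exp(−(-2.5−-1.65)²/(2·0.80²)) = 0.498678·exp(-0.56445) = 0.283584
  p_Bull = (1/(0.37·√(2π)))·exp(−(-2.5−-0.15)²/(2·0.37²)) = 1.078222·exp(-20.16983) = 1.87526e-09
Multiply by the mixture weights:
  P(Z=Crisis)·p_Crisis = 0.58 × 0.389846 = 0.226111
  P(Z=Neutral)·p_Neutral = 0.36 × 0.283584 = 0.10209
  P(Z=Bull)·p_Bull = 0.06 × 1.87526e-09 = 1.12516e-10
Sum: 0.226111 + 0.10209 + 1.12516e-10 = 0.328201
So the posterior for Regime Crisis is 0.226111 / 0.328201 ≈ 0.6889.

0.6889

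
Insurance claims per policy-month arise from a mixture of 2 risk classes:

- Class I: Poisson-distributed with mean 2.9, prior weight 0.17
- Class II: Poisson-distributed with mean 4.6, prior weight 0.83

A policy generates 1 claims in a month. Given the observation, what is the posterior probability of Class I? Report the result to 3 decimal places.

0.414

By Bayes' theorem, P(k | x) = π_k f_k(x) / Σ_j π_j f_j(x).
Evaluate each component's likelihood at the observed value:
  L_I = e^(−2.9)·2.9^1/1! = 0.159567
  L_II = e^(−4.6)·4.6^1/1! = 0.0462384
Unnormalised posteriors:
  π_I·L_I = 0.17 × 0.159567 = 0.0271264
  π_II·L_II = 0.83 × 0.0462384 = 0.0383779
Evidence: 0.0271264 + 0.0383779 = 0.0655044
P(Class I | 1 claims) ≈ 0.414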